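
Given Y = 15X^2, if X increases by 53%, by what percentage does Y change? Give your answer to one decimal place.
134.1%

For Y = 15X^2:
If X → X(1 + 0.53)
Then Y → Y · (1 + 0.53)^2
     = Y · 2.3409

Percentage change = ((1 + 0.53)^2 − 1) × 100% ≈ 134.1%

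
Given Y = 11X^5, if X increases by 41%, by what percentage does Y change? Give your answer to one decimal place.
457.3%

For Y = 11X^5:
If X → X(1 + 0.41)
Then Y → Y · (1 + 0.41)^5
     ≈ Y · 5.5731

Percentage change = ((1 + 0.41)^5 − 1) × 100% ≈ 457.3%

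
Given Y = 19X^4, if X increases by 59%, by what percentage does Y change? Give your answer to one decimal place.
539.1%

For Y = 19X^4:
If X → X(1 + 0.59)
Then Y → Y · (1 + 0.59)^4
     ≈ Y · 6.3913

Percentage change = ((1 + 0.59)^4 − 1) × 100% ≈ 539.1%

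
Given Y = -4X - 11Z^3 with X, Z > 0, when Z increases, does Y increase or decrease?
Y decreases

Taking the partial derivative:
∂Y/∂Z = -33Z^2

∂Y/∂Z = -33Z^2 < 0 (assuming positive values)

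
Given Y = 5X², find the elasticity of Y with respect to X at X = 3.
Elasticity = 2

Elasticity = (dY/dX) · (X/Y)

dY/dX = 10·X
At X = 3: dY/dX = 30, Y = 45

Elasticity = 30 · (3 / 45) = 2

Interpretation: for a small percentage change in X, the percentage change in Y is approximately 2.00 times as large.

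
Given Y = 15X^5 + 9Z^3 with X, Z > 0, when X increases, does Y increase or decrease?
Y increases

Taking the partial derivative:
∂Y/∂X = 75X^4

∂Y/∂X = 75X^4 > 0 (assuming positive values)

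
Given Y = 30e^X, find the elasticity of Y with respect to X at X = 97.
Elasticity = 97

Elasticity = (dY/dX) · (X/Y)

dY/dX = 30·e^X
At X = 97: dY/dX = 30·e^97, Y = 30·e^97

Elasticity = (30·e^97) · (97 / (30·e^97)) = 97

Interpretation: for a small percentage change in X, the percentage change in Y is approximately 97.00 times as large.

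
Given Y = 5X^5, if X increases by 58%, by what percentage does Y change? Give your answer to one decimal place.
884.7%

For Y = 5X^5:
If X → X(1 + 0.58)
Then Y → Y · (1 + 0.58)^5
     ≈ Y · 9.8466

Percentage change = ((1 + 0.58)^5 − 1) × 100% ≈ 884.7%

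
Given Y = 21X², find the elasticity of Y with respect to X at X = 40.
Elasticity = 2

Elasticity = (dY/dX) · (X/Y)

dY/dX = 42·X
At X = 40: dY/dX = 1680, Y = 33600

Elasticity = 1680 · (40 / 33600) = 2

Interpretation: for a small percentage change in X, the percentage change in Y is approximately 2.00 times as large.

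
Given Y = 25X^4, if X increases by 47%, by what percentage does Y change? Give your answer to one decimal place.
366.9%

For Y = 25X^4:
If X → X(1 + 0.47)
Then Y → Y · (1 + 0.47)^4
     ≈ Y · 4.6695

Percentage change = ((1 + 0.47)^4 − 1) × 100% ≈ 366.9%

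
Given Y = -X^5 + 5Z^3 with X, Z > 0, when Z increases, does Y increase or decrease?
Y increases

Taking the partial derivative:
∂Y/∂Z = 15Z^2

∂Y/∂Z = 15Z^2 > 0 (assuming positive values)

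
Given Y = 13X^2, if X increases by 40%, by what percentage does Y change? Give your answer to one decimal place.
96.0%

For Y = 13X^2:
If X → X(1 + 0.4)
Then Y → Y · (1 + 0.4)^2
     = Y · 1.9600

Percentage change = ((1 + 0.4)^2 − 1) × 100% = 96.0%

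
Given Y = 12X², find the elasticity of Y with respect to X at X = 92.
Elasticity = 2

Elasticity = (dY/dX) · (X/Y)

dY/dX = 24·X
At X = 92: dY/dX = 2208, Y = 101568

Elasticity = 2208 · (92 / 101568) = 2

Interpretation: for a small percentage change in X, the percentage change in Y is approximately 2.00 times as large.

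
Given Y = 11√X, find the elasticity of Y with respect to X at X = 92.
Elasticity = 1/2

Elasticity = (dY/dX) · (X/Y)

dY/dX = 11/(2·√X)
At X = 92: dY/dX = 11·√23/92, Y = 22·√23

Elasticity = (11·√23/92) · (92 / (22·√23)) = 1/2

Interpretation: for a small percentage change in X, the percentage change in Y is approximately 0.50 times as large.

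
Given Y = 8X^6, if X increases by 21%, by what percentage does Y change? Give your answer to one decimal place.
213.8%

For Y = 8X^6:
If X → X(1 + 0.21)
Then Y → Y · (1 + 0.21)^6
     ≈ Y · 3.1384

Percentage change = ((1 + 0.21)^6 − 1) × 100% ≈ 213.8%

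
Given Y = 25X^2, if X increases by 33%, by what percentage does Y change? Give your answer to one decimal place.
76.9%

For Y = 25X^2:
If X → X(1 + 0.33)
Then Y → Y · (1 + 0.33)^2
     = Y · 1.7689

Percentage change = ((1 + 0.33)^2 − 1) × 100% ≈ 76.9%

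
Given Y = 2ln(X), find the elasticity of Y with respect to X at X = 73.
Elasticity = 1/ln(73) ≈ 0.2331

Elasticity = (dY/dX) · (X/Y)

dY/dX = 2/X
At X = 73: dY/dX = 2/73, Y = 2·ln(73)

Elasticity = (2/73) · (73 / (2·ln(73))) = 1/ln(73) ≈ 0.2331

Interpretation: for a small percentage change in X, the percentage change in Y is approximately 0.23 times as large.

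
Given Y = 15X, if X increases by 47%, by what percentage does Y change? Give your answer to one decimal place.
47.0%

For Y = 15X:
If X → X(1 + 0.47)
Then Y → Y · (1 + 0.47)^1
     = Y · 1.4700

Percentage change = ((1 + 0.47)^1 − 1) × 100% = 47.0%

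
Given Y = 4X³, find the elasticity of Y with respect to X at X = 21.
Elasticity = 3

Elasticity = (dY/dX) · (X/Y)

dY/dX = 12·X²
At X = 21: dY/dX = 5292, Y = 37044

Elasticity = 5292 · (21 / 37044) = 3

Interpretation: for a small percentage change in X, the percentage change in Y is approximately 3.00 times as large.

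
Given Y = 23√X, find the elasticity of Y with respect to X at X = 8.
Elasticity = 1/2

Elasticity = (dY/dX) · (X/Y)

dY/dX = 23/(2·√X)
At X = 8: dY/dX = 23·√2/8, Y = 46·√2

Elasticity = (23·√2/8) · (8 / (46·√2)) = 1/2

Interpretation: for a small percentage change in X, the percentage change in Y is approximately 0.50 times as large.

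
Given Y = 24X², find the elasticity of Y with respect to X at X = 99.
Elasticity = 2

Elasticity = (dY/dX) · (X/Y)

dY/dX = 48·X
At X = 99: dY/dX = 4752, Y = 235224

Elasticity = 4752 · (99 / 235224) = 2

Interpretation: for a small percentage change in X, the percentage change in Y is approximately 2.00 times as large.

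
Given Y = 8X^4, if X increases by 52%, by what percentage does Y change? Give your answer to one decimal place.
433.8%

For Y = 8X^4:
If X → X(1 + 0.52)
Then Y → Y · (1 + 0.52)^4
     ≈ Y · 5.3379

Percentage change = ((1 + 0.52)^4 − 1) × 100% ≈ 433.8%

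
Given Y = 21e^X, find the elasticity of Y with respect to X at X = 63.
Elasticity = 63

Elasticity = (dY/dX) · (X/Y)

dY/dX = 21·e^X
At X = 63: dY/dX = 21·e^63, Y = 21·e^63

Elasticity = (21·e^63) · (63 / (21·e^63)) = 63

Interpretation: for a small percentage change in X, the percentage change in Y is approximately 63.00 times as large.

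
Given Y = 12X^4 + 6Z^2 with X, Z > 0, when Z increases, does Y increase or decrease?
Y increases

Taking the partial derivative:
∂Y/∂Z = 12Z

∂Y/∂Z = 12Z > 0 (assuming positive values)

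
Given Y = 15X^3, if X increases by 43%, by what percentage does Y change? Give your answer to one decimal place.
192.4%

For Y = 15X^3:
If X → X(1 + 0.43)
Then Y → Y · (1 + 0.43)^3
     ≈ Y · 2.9242

Percentage change = ((1 + 0.43)^3 − 1) × 100% ≈ 192.4%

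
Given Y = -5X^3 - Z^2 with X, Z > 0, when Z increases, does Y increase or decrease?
Y decreases

Taking the partial derivative:
∂Y/∂Z = -2Z

∂Y/∂Z = -2Z < 0 (assuming positive values)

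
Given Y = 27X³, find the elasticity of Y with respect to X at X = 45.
Elasticity = 3

Elasticity = (dY/dX) · (X/Y)

dY/dX = 81·X²
At X = 45: dY/dX = 164025, Y = 2460375

Elasticity = 164025 · (45 / 2460375) = 3

Interpretation: for a small percentage change in X, the percentage change in Y is approximately 3.00 times as large.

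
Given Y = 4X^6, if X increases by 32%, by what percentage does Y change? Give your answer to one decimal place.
429.0%

For Y = 4X^6:
If X → X(1 + 0.32)
Then Y → Y · (1 + 0.32)^6
     ≈ Y · 5.2899

Percentage change = ((1 + 0.32)^6 − 1) × 100% ≈ 429.0%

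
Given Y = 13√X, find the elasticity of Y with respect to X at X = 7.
Elasticity = 1/2

Elasticity = (dY/dX) · (X/Y)

dY/dX = 13/(2·√X)
At X = 7: dY/dX = 13·√7/14, Y = 13·√7

Elasticity = (13·√7/14) · (7 / (13·√7)) = 1/2

Interpretation: for a small percentage change in X, the percentage change in Y is approximately 0.50 times as large.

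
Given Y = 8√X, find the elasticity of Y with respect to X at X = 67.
Elasticity = 1/2

Elasticity = (dY/dX) · (X/Y)

dY/dX = 4/√X
At X = 67: dY/dX = 4·√67/67, Y = 8·√67

Elasticity = (4·√67/67) · (67 / (8·√67)) = 1/2

Interpretation: for a small percentage change in X, the percentage change in Y is approximately 0.50 times as large.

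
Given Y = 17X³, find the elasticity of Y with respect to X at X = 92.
Elasticity = 3

Elasticity = (dY/dX) · (X/Y)

dY/dX = 51·X²
At X = 92: dY/dX = 431664, Y = 13237696

Elasticity = 431664 · (92 / 13237696) = 3

Interpretation: for a small percentage change in X, the percentage change in Y is approximately 3.00 times as large.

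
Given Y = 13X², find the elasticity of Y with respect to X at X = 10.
Elasticity = 2

Elasticity = (dY/dX) · (X/Y)

dY/dX = 26·X
At X = 10: dY/dX = 260, Y = 1300

Elasticity = 260 · (10 / 1300) = 2

Interpretation: for a small percentage change in X, the percentage change in Y is approximately 2.00 times as large.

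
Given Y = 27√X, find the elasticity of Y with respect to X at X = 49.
Elasticity = 1/2

Elasticity = (dY/dX) · (X/Y)

dY/dX = 27/(2·√X)
At X = 49: dY/dX = 27/14, Y = 189

Elasticity = (27/14) · (49 / 189) = 1/2

Interpretation: for a small percentage change in X, the percentage change in Y is approximately 0.50 times as large.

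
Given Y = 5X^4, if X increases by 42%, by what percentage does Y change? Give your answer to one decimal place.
306.6%

For Y = 5X^4:
If X → X(1 + 0.42)
Then Y → Y · (1 + 0.42)^4
     ≈ Y · 4.0659

Percentage change = ((1 + 0.42)^4 − 1) × 100% ≈ 306.6%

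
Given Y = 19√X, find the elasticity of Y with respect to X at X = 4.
Elasticity = 1/2

Elasticity = (dY/dX) · (X/Y)

dY/dX = 19/(2·√X)
At X = 4: dY/dX = 19/4, Y = 38

Elasticity = (19/4) · (4 / 38) = 1/2

Interpretation: for a small percentage change in X, the percentage change in Y is approximately 0.50 times as large.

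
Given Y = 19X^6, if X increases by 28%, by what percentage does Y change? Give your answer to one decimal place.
339.8%

For Y = 19X^6:
If X → X(1 + 0.28)
Then Y → Y · (1 + 0.28)^6
     ≈ Y · 4.3980

Percentage change = ((1 + 0.28)^6 − 1) × 100% ≈ 339.8%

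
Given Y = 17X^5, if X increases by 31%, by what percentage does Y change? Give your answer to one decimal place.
285.8%

For Y = 17X^5:
If X → X(1 + 0.31)
Then Y → Y · (1 + 0.31)^5
     ≈ Y · 3.8579

Percentage change = ((1 + 0.31)^5 − 1) × 100% ≈ 285.8%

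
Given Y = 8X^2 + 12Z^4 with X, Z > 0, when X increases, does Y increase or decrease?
Y increases

Taking the partial derivative:
∂Y/∂X = 16X

∂Y/∂X = 16X > 0 (assuming positive values)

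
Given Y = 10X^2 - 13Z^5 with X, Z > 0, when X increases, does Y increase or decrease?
Y increases

Taking the partial derivative:
∂Y/∂X = 20X

∂Y/∂X = 20X > 0 (assuming positive values)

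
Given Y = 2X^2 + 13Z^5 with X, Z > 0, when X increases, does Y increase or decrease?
Y increases

Taking the partial derivative:
∂Y/∂X = 4X

∂Y/∂X = 4X > 0 (assuming positive values)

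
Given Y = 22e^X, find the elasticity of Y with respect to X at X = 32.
Elasticity = 32

Elasticity = (dY/dX) · (X/Y)

dY/dX = 22·e^X
At X = 32: dY/dX = 22·e^32, Y = 22·e^32

Elasticity = (22·e^32) · (32 / (22·e^32)) = 32

Interpretation: for a small percentage change in X, the percentage change in Y is approximately 32.00 times as large.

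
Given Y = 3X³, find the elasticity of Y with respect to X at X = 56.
Elasticity = 3

Elasticity = (dY/dX) · (X/Y)

dY/dX = 9·X²
At X = 56: dY/dX = 28224, Y = 526848

Elasticity = 28224 · (56 / 526848) = 3

Interpretation: for a small percentage change in X, the percentage change in Y is approximately 3.00 times as large.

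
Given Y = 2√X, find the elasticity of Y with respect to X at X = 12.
Elasticity = 1/2

Elasticity = (dY/dX) · (X/Y)

dY/dX = 1/√X
At X = 12: dY/dX = √3/6, Y = 4·√3

Elasticity = (√3/6) · (12 / (4·√3)) = 1/2

Interpretation: for a small percentage change in X, the percentage change in Y is approximately 0.50 times as large.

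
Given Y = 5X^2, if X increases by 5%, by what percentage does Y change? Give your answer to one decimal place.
10.3%

For Y = 5X^2:
If X → X(1 + 0.05)
Then Y → Y · (1 + 0.05)^2
     = Y · 1.1025

Percentage change = ((1 + 0.05)^2 − 1) × 100% ≈ 10.3%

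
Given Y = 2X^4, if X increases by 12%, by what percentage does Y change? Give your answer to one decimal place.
57.4%

For Y = 2X^4:
If X → X(1 + 0.12)
Then Y → Y · (1 + 0.12)^4
     ≈ Y · 1.5735

Percentage change = ((1 + 0.12)^4 − 1) × 100% ≈ 57.4%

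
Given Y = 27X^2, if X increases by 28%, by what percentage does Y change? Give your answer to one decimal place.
63.8%

For Y = 27X^2:
If X → X(1 + 0.28)
Then Y → Y · (1 + 0.28)^2
     = Y · 1.6384

Percentage change = ((1 + 0.28)^2 − 1) × 100% ≈ 63.8%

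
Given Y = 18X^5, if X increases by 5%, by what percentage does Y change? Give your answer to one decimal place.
27.6%

For Y = 18X^5:
If X → X(1 + 0.05)
Then Y → Y · (1 + 0.05)^5
     ≈ Y · 1.2763

Percentage change = ((1 + 0.05)^5 − 1) × 100% ≈ 27.6%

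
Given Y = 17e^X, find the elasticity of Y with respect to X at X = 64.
Elasticity = 64

Elasticity = (dY/dX) · (X/Y)

dY/dX = 17·e^X
At X = 64: dY/dX = 17·e^64, Y = 17·e^64

Elasticity = (17·e^64) · (64 / (17·e^64)) = 64

Interpretation: for a small percentage change in X, the percentage change in Y is approximately 64.00 times as large.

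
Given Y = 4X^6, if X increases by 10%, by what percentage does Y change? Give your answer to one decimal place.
77.2%

For Y = 4X^6:
If X → X(1 + 0.1)
Then Y → Y · (1 + 0.1)^6
     ≈ Y · 1.7716

Percentage change = ((1 + 0.1)^6 − 1) × 100% ≈ 77.2%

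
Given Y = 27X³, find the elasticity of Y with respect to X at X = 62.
Elasticity = 3

Elasticity = (dY/dX) · (X/Y)

dY/dX = 81·X²
At X = 62: dY/dX = 311364, Y = 6434856

Elasticity = 311364 · (62 / 6434856) = 3

Interpretation: for a small percentage change in X, the percentage change in Y is approximately 3.00 times as large.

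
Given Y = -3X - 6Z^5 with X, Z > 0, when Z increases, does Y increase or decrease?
Y decreases

Taking the partial derivative:
∂Y/∂Z = -30Z^4

∂Y/∂Z = -30Z^4 < 0 (assuming positive values)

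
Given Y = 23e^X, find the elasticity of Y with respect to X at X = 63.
Elasticity = 63

Elasticity = (dY/dX) · (X/Y)

dY/dX = 23·e^X
At X = 63: dY/dX = 23·e^63, Y = 23·e^63

Elasticity = (23·e^63) · (63 / (23·e^63)) = 63

Interpretation: for a small percentage change in X, the percentage change in Y is approximately 63.00 times as large.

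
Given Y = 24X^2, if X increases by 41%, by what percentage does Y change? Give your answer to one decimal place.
98.8%

For Y = 24X^2:
If X → X(1 + 0.41)
Then Y → Y · (1 + 0.41)^2
     = Y · 1.9881

Percentage change = ((1 + 0.41)^2 − 1) × 100% ≈ 98.8%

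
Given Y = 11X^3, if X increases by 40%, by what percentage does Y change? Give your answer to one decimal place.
174.4%

For Y = 11X^3:
If X → X(1 + 0.4)
Then Y → Y · (1 + 0.4)^3
     = Y · 2.7440

Percentage change = ((1 + 0.4)^3 − 1) × 100% = 174.4%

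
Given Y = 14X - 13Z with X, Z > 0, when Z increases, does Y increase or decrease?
Y decreases

Taking the partial derivative:
∂Y/∂Z = -13

∂Y/∂Z = -13 < 0 (assuming positive values)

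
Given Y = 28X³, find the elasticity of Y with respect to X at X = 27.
Elasticity = 3

Elasticity = (dY/dX) · (X/Y)

dY/dX = 84·X²
At X = 27: dY/dX = 61236, Y = 551124

Elasticity = 61236 · (27 / 551124) = 3

Interpretation: for a small percentage change in X, the percentage change in Y is approximately 3.00 times as large.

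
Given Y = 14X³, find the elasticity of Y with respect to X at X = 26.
Elasticity = 3

Elasticity = (dY/dX) · (X/Y)

dY/dX = 42·X²
At X = 26: dY/dX = 28392, Y = 246064

Elasticity = 28392 · (26 / 246064) = 3

Interpretation: for a small percentage change in X, the percentage change in Y is approximately 3.00 times as large.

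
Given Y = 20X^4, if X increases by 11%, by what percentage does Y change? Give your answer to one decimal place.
51.8%

For Y = 20X^4:
If X → X(1 + 0.11)
Then Y → Y · (1 + 0.11)^4
     ≈ Y · 1.5181

Percentage change = ((1 + 0.11)^4 − 1) × 100% ≈ 51.8%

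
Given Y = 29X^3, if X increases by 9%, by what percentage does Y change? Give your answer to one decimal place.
29.5%

For Y = 29X^3:
If X → X(1 + 0.09)
Then Y → Y · (1 + 0.09)^3
     ≈ Y · 1.2950

Percentage change = ((1 + 0.09)^3 − 1) × 100% ≈ 29.5%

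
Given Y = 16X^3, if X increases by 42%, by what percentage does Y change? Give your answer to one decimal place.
186.3%

For Y = 16X^3:
If X → X(1 + 0.42)
Then Y → Y · (1 + 0.42)^3
     ≈ Y · 2.8633

Percentage change = ((1 + 0.42)^3 − 1) × 100% ≈ 186.3%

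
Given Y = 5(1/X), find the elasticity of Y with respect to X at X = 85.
Elasticity = -1

Elasticity = (dY/dX) · (X/Y)

dY/dX = -5/X²
At X = 85: dY/dX = -1/1445, Y = 1/17

Elasticity = (-1/1445) · (85 / (1/17)) = -1

Interpretation: for a small percentage change in X, the percentage change in Y is approximately -1.00 times as large.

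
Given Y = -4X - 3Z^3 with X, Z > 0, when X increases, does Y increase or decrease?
Y decreases

Taking the partial derivative:
∂Y/∂X = -4

∂Y/∂X = -4 < 0 (assuming positive values)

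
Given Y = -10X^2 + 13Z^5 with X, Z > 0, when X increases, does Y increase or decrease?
Y decreases

Taking the partial derivative:
∂Y/∂X = -20X

∂Y/∂X = -20X < 0 (assuming positive values)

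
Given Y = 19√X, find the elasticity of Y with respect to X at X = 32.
Elasticity = 1/2

Elasticity = (dY/dX) · (X/Y)

dY/dX = 19/(2·√X)
At X = 32: dY/dX = 19·√2/16, Y = 76·√2

Elasticity = (19·√2/16) · (32 / (76·√2)) = 1/2

Interpretation: for a small percentage change in X, the percentage change in Y is approximately 0.50 times as large.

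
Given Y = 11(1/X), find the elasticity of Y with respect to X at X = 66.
Elasticity = -1

Elasticity = (dY/dX) · (X/Y)

dY/dX = -11/X²
At X = 66: dY/dX = -1/396, Y = 1/6

Elasticity = (-1/396) · (66 / (1/6)) = -1

Interpretation: for a small percentage change in X, the percentage change in Y is approximately -1.00 times as large.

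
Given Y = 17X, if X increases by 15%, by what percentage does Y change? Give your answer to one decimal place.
15.0%

For Y = 17X:
If X → X(1 + 0.15)
Then Y → Y · (1 + 0.15)^1
     = Y · 1.1500

Percentage change = ((1 + 0.15)^1 − 1) × 100% = 15.0%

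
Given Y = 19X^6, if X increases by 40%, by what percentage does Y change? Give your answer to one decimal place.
653.0%

For Y = 19X^6:
If X → X(1 + 0.4)
Then Y → Y · (1 + 0.4)^6
     ≈ Y · 7.5295

Percentage change = ((1 + 0.4)^6 − 1) × 100% ≈ 653.0%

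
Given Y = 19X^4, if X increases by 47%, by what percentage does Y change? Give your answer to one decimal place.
366.9%

For Y = 19X^4:
If X → X(1 + 0.47)
Then Y → Y · (1 + 0.47)^4
     ≈ Y · 4.6695

Percentage change = ((1 + 0.47)^4 − 1) × 100% ≈ 366.9%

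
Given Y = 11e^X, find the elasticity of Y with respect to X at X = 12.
Elasticity = 12

Elasticity = (dY/dX) · (X/Y)

dY/dX = 11·e^X
At X = 12: dY/dX = 11·e^12, Y = 11·e^12

Elasticity = (11·e^12) · (12 / (11·e^12)) = 12

Interpretation: for a small percentage change in X, the percentage change in Y is approximately 12.00 times as large.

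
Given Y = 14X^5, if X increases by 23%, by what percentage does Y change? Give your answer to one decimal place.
181.5%

For Y = 14X^5:
If X → X(1 + 0.23)
Then Y → Y · (1 + 0.23)^5
     ≈ Y · 2.8153

Percentage change = ((1 + 0.23)^5 − 1) × 100% ≈ 181.5%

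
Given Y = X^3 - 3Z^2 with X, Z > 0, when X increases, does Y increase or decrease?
Y increases

Taking the partial derivative:
∂Y/∂X = 3X^2

∂Y/∂X = 3X^2 > 0 (assuming positive values)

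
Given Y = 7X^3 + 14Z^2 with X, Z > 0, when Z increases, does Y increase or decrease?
Y increases

Taking the partial derivative:
∂Y/∂Z = 28Z

∂Y/∂Z = 28Z > 0 (assuming positive values)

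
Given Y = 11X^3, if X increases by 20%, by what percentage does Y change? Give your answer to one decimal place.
72.8%

For Y = 11X^3:
If X → X(1 + 0.2)
Then Y → Y · (1 + 0.2)^3
     = Y · 1.7280

Percentage change = ((1 + 0.2)^3 − 1) × 100% = 72.8%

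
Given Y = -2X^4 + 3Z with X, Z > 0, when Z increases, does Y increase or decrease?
Y increases

Taking the partial derivative:
∂Y/∂Z = 3

∂Y/∂Z = 3 > 0 (assuming positive values)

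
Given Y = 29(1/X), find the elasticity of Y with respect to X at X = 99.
Elasticity = -1

Elasticity = (dY/dX) · (X/Y)

dY/dX = -29/X²
At X = 99: dY/dX = -29/9801, Y = 29/99

Elasticity = (-29/9801) · (99 / (29/99)) = -1

Interpretation: for a small percentage change in X, the percentage change in Y is approximately -1.00 times as large.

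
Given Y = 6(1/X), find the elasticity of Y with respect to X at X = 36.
Elasticity = -1

Elasticity = (dY/dX) · (X/Y)

dY/dX = -6/X²
At X = 36: dY/dX = -1/216, Y = 1/6

Elasticity = (-1/216) · (36 / (1/6)) = -1

Interpretation: for a small percentage change in X, the percentage change in Y is approximately -1.00 times as large.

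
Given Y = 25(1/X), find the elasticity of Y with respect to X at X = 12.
Elasticity = -1

Elasticity = (dY/dX) · (X/Y)

dY/dX = -25/X²
At X = 12: dY/dX = -25/144, Y = 25/12

Elasticity = (-25/144) · (12 / (25/12)) = -1

Interpretation: for a small percentage change in X, the percentage change in Y is approximately -1.00 times as large.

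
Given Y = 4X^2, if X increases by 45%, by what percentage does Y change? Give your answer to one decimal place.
110.3%

For Y = 4X^2:
If X → X(1 + 0.45)
Then Y → Y · (1 + 0.45)^2
     = Y · 2.1025

Percentage change = ((1 + 0.45)^2 − 1) × 100% ≈ 110.3%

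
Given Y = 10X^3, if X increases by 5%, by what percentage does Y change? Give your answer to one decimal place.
15.8%

For Y = 10X^3:
If X → X(1 + 0.05)
Then Y → Y · (1 + 0.05)^3
     ≈ Y · 1.1576

Percentage change = ((1 + 0.05)^3 − 1) × 100% ≈ 15.8%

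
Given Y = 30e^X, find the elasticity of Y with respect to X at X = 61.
Elasticity = 61

Elasticity = (dY/dX) · (X/Y)

dY/dX = 30·e^X
At X = 61: dY/dX = 30·e^61, Y = 30·e^61

Elasticity = (30·e^61) · (61 / (30·e^61)) = 61

Interpretation: for a small percentage change in X, the percentage change in Y is approximately 61.00 times as large.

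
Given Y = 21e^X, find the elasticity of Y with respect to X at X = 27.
Elasticity = 27

Elasticity = (dY/dX) · (X/Y)

dY/dX = 21·e^X
At X = 27: dY/dX = 21·e^27, Y = 21·e^27

Elasticity = (21·e^27) · (27 / (21·e^27)) = 27

Interpretation: for a small percentage change in X, the percentage change in Y is approximately 27.00 times as large.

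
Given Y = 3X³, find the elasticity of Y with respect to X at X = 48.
Elasticity = 3

Elasticity = (dY/dX) · (X/Y)

dY/dX = 9·X²
At X = 48: dY/dX = 20736, Y = 331776

Elasticity = 20736 · (48 / 331776) = 3

Interpretation: for a small percentage change in X, the percentage change in Y is approximately 3.00 times as large.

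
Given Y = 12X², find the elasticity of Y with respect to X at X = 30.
Elasticity = 2

Elasticity = (dY/dX) · (X/Y)

dY/dX = 24·X
At X = 30: dY/dX = 720, Y = 10800

Elasticity = 720 · (30 / 10800) = 2

Interpretation: for a small percentage change in X, the percentage change in Y is approximately 2.00 times as large.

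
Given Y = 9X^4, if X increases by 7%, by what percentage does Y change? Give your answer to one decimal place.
31.1%

For Y = 9X^4:
If X → X(1 + 0.07)
Then Y → Y · (1 + 0.07)^4
     ≈ Y · 1.3108

Percentage change = ((1 + 0.07)^4 − 1) × 100% ≈ 31.1%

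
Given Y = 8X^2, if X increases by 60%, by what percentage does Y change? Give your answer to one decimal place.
156.0%

For Y = 8X^2:
If X → X(1 + 0.6)
Then Y → Y · (1 + 0.6)^2
     = Y · 2.5600

Percentage change = ((1 + 0.6)^2 − 1) × 100% = 156.0%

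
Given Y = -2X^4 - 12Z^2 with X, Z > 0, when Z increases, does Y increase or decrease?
Y decreases

Taking the partial derivative:
∂Y/∂Z = -24Z

∂Y/∂Z = -24Z < 0 (assuming positive values)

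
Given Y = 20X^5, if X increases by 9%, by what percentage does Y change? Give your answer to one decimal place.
53.9%

For Y = 20X^5:
If X → X(1 + 0.09)
Then Y → Y · (1 + 0.09)^5
     ≈ Y · 1.5386

Percentage change = ((1 + 0.09)^5 − 1) × 100% ≈ 53.9%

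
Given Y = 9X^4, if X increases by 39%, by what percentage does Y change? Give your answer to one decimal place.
273.3%

For Y = 9X^4:
If X → X(1 + 0.39)
Then Y → Y · (1 + 0.39)^4
     ≈ Y · 3.7330

Percentage change = ((1 + 0.39)^4 − 1) × 100% ≈ 273.3%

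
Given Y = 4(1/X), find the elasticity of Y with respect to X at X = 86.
Elasticity = -1

Elasticity = (dY/dX) · (X/Y)

dY/dX = -4/X²
At X = 86: dY/dX = -1/1849, Y = 2/43

Elasticity = (-1/1849) · (86 / (2/43)) = -1

Interpretation: for a small percentage change in X, the percentage change in Y is approximately -1.00 times as large.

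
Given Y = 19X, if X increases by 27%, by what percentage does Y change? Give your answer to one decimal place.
27.0%

For Y = 19X:
If X → X(1 + 0.27)
Then Y → Y · (1 + 0.27)^1
     = Y · 1.2700

Percentage change = ((1 + 0.27)^1 − 1) × 100% = 27.0%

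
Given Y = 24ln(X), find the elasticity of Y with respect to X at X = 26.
Elasticity = 1/ln(26) ≈ 0.3069

Elasticity = (dY/dX) · (X/Y)

dY/dX = 24/X
At X = 26: dY/dX = 12/13, Y = 24·ln(26)

Elasticity = (12/13) · (26 / (24·ln(26))) = 1/ln(26) ≈ 0.3069

Interpretation: for a small percentage change in X, the percentage change in Y is approximately 0.31 times as large.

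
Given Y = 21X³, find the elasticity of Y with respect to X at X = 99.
Elasticity = 3

Elasticity = (dY/dX) · (X/Y)

dY/dX = 63·X²
At X = 99: dY/dX = 617463, Y = 20376279

Elasticity = 617463 · (99 / 20376279) = 3

Interpretation: for a small percentage change in X, the percentage change in Y is approximately 3.00 times as large.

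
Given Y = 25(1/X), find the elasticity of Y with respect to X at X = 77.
Elasticity = -1

Elasticity = (dY/dX) · (X/Y)

dY/dX = -25/X²
At X = 77: dY/dX = -25/5929, Y = 25/77

Elasticity = (-25/5929) · (77 / (25/77)) = -1

Interpretation: for a small percentage change in X, the percentage change in Y is approximately -1.00 times as large.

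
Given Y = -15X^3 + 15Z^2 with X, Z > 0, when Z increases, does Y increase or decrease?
Y increases

Taking the partial derivative:
∂Y/∂Z = 30Z

∂Y/∂Z = 30Z > 0 (assuming positive values)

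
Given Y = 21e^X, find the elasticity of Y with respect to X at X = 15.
Elasticity = 15

Elasticity = (dY/dX) · (X/Y)

dY/dX = 21·e^X
At X = 15: dY/dX = 21·e^15, Y = 21·e^15

Elasticity = (21·e^15) · (15 / (21·e^15)) = 15

Interpretation: for a small percentage change in X, the percentage change in Y is approximately 15.00 times as large.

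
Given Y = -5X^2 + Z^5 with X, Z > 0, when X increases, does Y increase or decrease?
Y decreases

Taking the partial derivative:
∂Y/∂X = -10X

∂Y/∂X = -10X < 0 (assuming positive values)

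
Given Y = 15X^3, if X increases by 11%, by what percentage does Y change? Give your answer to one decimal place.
36.8%

For Y = 15X^3:
If X → X(1 + 0.11)
Then Y → Y · (1 + 0.11)^3
     ≈ Y · 1.3676

Percentage change = ((1 + 0.11)^3 − 1) × 100% ≈ 36.8%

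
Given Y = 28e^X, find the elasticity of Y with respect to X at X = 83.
Elasticity = 83

Elasticity = (dY/dX) · (X/Y)

dY/dX = 28·e^X
At X = 83: dY/dX = 28·e^83, Y = 28·e^83

Elasticity = (28·e^83) · (83 / (28·e^83)) = 83

Interpretation: for a small percentage change in X, the percentage change in Y is approximately 83.00 times as large.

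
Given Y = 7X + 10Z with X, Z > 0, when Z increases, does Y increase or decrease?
Y increases

Taking the partial derivative:
∂Y/∂Z = 10

∂Y/∂Z = 10 > 0 (assuming positive values)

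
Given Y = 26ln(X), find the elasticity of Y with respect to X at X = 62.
Elasticity = 1/ln(62) ≈ 0.2423

Elasticity = (dY/dX) · (X/Y)

dY/dX = 26/X
At X = 62: dY/dX = 13/31, Y = 26·ln(62)

Elasticity = (13/31) · (62 / (26·ln(62))) = 1/ln(62) ≈ 0.2423

Interpretation: for a small percentage change in X, the percentage change in Y is approximately 0.24 times as large.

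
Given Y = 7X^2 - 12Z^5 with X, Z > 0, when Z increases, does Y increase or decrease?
Y decreases

Taking the partial derivative:
∂Y/∂Z = -60Z^4

∂Y/∂Z = -60Z^4 < 0 (assuming positive values)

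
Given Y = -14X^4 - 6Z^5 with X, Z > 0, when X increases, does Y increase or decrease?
Y decreases

Taking the partial derivative:
∂Y/∂X = -56X^3

∂Y/∂X = -56X^3 < 0 (assuming positive values)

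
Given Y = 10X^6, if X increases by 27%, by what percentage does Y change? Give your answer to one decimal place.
319.6%

For Y = 10X^6:
If X → X(1 + 0.27)
Then Y → Y · (1 + 0.27)^6
     ≈ Y · 4.1959

Percentage change = ((1 + 0.27)^6 − 1) × 100% ≈ 319.6%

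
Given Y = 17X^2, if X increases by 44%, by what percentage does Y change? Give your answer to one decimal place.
107.4%

For Y = 17X^2:
If X → X(1 + 0.44)
Then Y → Y · (1 + 0.44)^2
     = Y · 2.0736

Percentage change = ((1 + 0.44)^2 − 1) × 100% ≈ 107.4%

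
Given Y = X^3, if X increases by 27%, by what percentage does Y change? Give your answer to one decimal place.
104.8%

For Y = X^3:
If X → X(1 + 0.27)
Then Y → Y · (1 + 0.27)^3
     ≈ Y · 2.0484

Percentage change = ((1 + 0.27)^3 − 1) × 100% ≈ 104.8%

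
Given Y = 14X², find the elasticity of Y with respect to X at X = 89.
Elasticity = 2

Elasticity = (dY/dX) · (X/Y)

dY/dX = 28·X
At X = 89: dY/dX = 2492, Y = 110894

Elasticity = 2492 · (89 / 110894) = 2

Interpretation: for a small percentage change in X, the percentage change in Y is approximately 2.00 times as large.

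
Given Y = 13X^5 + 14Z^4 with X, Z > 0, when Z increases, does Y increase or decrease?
Y increases

Taking the partial derivative:
∂Y/∂Z = 56Z^3

∂Y/∂Z = 56Z^3 > 0 (assuming positive values)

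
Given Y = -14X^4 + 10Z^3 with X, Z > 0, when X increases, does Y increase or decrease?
Y decreases

Taking the partial derivative:
∂Y/∂X = -56X^3

∂Y/∂X = -56X^3 < 0 (assuming positive values)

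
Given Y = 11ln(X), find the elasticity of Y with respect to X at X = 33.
Elasticity = 1/ln(33) ≈ 0.2860

Elasticity = (dY/dX) · (X/Y)

dY/dX = 11/X
At X = 33: dY/dX = 1/3, Y = 11·ln(33)

Elasticity = (1/3) · (33 / (11·ln(33))) = 1/ln(33) ≈ 0.2860

Interpretation: for a small percentage change in X, the percentage change in Y is approximately 0.29 times as large.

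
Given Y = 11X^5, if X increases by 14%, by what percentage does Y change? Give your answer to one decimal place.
92.5%

For Y = 11X^5:
If X → X(1 + 0.14)
Then Y → Y · (1 + 0.14)^5
     ≈ Y · 1.9254

Percentage change = ((1 + 0.14)^5 − 1) × 100% ≈ 92.5%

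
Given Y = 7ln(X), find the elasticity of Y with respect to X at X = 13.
Elasticity = 1/ln(13) ≈ 0.3899

Elasticity = (dY/dX) · (X/Y)

dY/dX = 7/X
At X = 13: dY/dX = 7/13, Y = 7·ln(13)

Elasticity = (7/13) · (13 / (7·ln(13))) = 1/ln(13) ≈ 0.3899

Interpretation: for a small percentage change in X, the percentage change in Y is approximately 0.39 times as large.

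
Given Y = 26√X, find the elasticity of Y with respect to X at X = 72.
Elasticity = 1/2

Elasticity = (dY/dX) · (X/Y)

dY/dX = 13/√X
At X = 72: dY/dX = 13·√2/12, Y = 156·√2

Elasticity = (13·√2/12) · (72 / (156·√2)) = 1/2

Interpretation: for a small percentage change in X, the percentage change in Y is approximately 0.50 times as large.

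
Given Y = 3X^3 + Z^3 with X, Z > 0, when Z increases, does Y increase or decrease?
Y increases

Taking the partial derivative:
∂Y/∂Z = 3Z^2

∂Y/∂Z = 3Z^2 > 0 (assuming positive values)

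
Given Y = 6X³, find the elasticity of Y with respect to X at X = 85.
Elasticity = 3

Elasticity = (dY/dX) · (X/Y)

dY/dX = 18·X²
At X = 85: dY/dX = 130050, Y = 3684750

Elasticity = 130050 · (85 / 3684750) = 3

Interpretation: for a small percentage change in X, the percentage change in Y is approximately 3.00 times as large.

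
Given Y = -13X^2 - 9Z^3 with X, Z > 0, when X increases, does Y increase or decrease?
Y decreases

Taking the partial derivative:
∂Y/∂X = -26X

∂Y/∂X = -26X < 0 (assuming positive values)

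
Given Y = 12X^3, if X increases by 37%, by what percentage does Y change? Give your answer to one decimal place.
157.1%

For Y = 12X^3:
If X → X(1 + 0.37)
Then Y → Y · (1 + 0.37)^3
     ≈ Y · 2.5714

Percentage change = ((1 + 0.37)^3 − 1) × 100% ≈ 157.1%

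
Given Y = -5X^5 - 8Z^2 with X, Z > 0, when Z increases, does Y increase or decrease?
Y decreases

Taking the partial derivative:
∂Y/∂Z = -16Z

∂Y/∂Z = -16Z < 0 (assuming positive values)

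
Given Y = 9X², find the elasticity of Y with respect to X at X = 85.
Elasticity = 2

Elasticity = (dY/dX) · (X/Y)

dY/dX = 18·X
At X = 85: dY/dX = 1530, Y = 65025

Elasticity = 1530 · (85 / 65025) = 2

Interpretation: for a small percentage change in X, the percentage change in Y is approximately 2.00 times as large.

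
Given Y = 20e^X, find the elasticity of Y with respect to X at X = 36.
Elasticity = 36

Elasticity = (dY/dX) · (X/Y)

dY/dX = 20·e^X
At X = 36: dY/dX = 20·e^36, Y = 20·e^36

Elasticity = (20·e^36) · (36 / (20·e^36)) = 36

Interpretation: for a small percentage change in X, the percentage change in Y is approximately 36.00 times as large.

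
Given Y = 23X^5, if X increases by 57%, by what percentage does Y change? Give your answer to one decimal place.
853.9%

For Y = 23X^5:
If X → X(1 + 0.57)
Then Y → Y · (1 + 0.57)^5
     ≈ Y · 9.5389

Percentage change = ((1 + 0.57)^5 − 1) × 100% ≈ 853.9%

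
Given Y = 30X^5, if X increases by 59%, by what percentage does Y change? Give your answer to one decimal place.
916.2%

For Y = 30X^5:
If X → X(1 + 0.59)
Then Y → Y · (1 + 0.59)^5
     ≈ Y · 10.1622

Percentage change = ((1 + 0.59)^5 − 1) × 100% ≈ 916.2%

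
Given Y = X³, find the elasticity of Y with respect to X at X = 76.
Elasticity = 3

Elasticity = (dY/dX) · (X/Y)

dY/dX = 3·X²
At X = 76: dY/dX = 17328, Y = 438976

Elasticity = 17328 · (76 / 438976) = 3

Interpretation: for a small percentage change in X, the percentage change in Y is approximately 3.00 times as large.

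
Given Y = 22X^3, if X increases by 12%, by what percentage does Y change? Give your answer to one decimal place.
40.5%

For Y = 22X^3:
If X → X(1 + 0.12)
Then Y → Y · (1 + 0.12)^3
     ≈ Y · 1.4049

Percentage change = ((1 + 0.12)^3 − 1) × 100% ≈ 40.5%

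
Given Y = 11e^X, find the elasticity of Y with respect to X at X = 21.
Elasticity = 21

Elasticity = (dY/dX) · (X/Y)

dY/dX = 11·e^X
At X = 21: dY/dX = 11·e^21, Y = 11·e^21

Elasticity = (11·e^21) · (21 / (11·e^21)) = 21

Interpretation: for a small percentage change in X, the percentage change in Y is approximately 21.00 times as large.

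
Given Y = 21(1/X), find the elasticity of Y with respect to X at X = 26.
Elasticity = -1

Elasticity = (dY/dX) · (X/Y)

dY/dX = -21/X²
At X = 26: dY/dX = -21/676, Y = 21/26

Elasticity = (-21/676) · (26 / (21/26)) = -1

Interpretation: for a small percentage change in X, the percentage change in Y is approximately -1.00 times as large.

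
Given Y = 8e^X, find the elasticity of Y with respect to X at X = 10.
Elasticity = 10

Elasticity = (dY/dX) · (X/Y)

dY/dX = 8·e^X
At X = 10: dY/dX = 8·e^10, Y = 8·e^10

Elasticity = (8·e^10) · (10 / (8·e^10)) = 10

Interpretation: for a small percentage change in X, the percentage change in Y is approximately 10.00 times as large.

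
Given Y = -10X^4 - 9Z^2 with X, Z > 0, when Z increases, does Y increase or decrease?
Y decreases

Taking the partial derivative:
∂Y/∂Z = -18Z

∂Y/∂Z = -18Z < 0 (assuming positive values)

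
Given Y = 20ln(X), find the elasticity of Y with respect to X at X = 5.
Elasticity = 1/ln(5) ≈ 0.6213

Elasticity = (dY/dX) · (X/Y)

dY/dX = 20/X
At X = 5: dY/dX = 4, Y = 20·ln(5)

Elasticity = 4 · (5 / (20·ln(5))) = 1/ln(5) ≈ 0.6213

Interpretation: for a small percentage change in X, the percentage change in Y is approximately 0.62 times as large.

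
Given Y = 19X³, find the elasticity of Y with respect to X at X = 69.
Elasticity = 3

Elasticity = (dY/dX) · (X/Y)

dY/dX = 57·X²
At X = 69: dY/dX = 271377, Y = 6241671

Elasticity = 271377 · (69 / 6241671) = 3

Interpretation: for a small percentage change in X, the percentage change in Y is approximately 3.00 times as large.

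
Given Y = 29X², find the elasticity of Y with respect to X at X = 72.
Elasticity = 2

Elasticity = (dY/dX) · (X/Y)

dY/dX = 58·X
At X = 72: dY/dX = 4176, Y = 150336

Elasticity = 4176 · (72 / 150336) = 2

Interpretation: for a small percentage change in X, the percentage change in Y is approximately 2.00 times as large.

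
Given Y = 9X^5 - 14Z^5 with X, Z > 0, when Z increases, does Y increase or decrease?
Y decreases

Taking the partial derivative:
∂Y/∂Z = -70Z^4

∂Y/∂Z = -70Z^4 < 0 (assuming positive values)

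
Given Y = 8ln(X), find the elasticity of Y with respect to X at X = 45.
Elasticity = 1/ln(45) ≈ 0.2627

Elasticity = (dY/dX) · (X/Y)

dY/dX = 8/X
At X = 45: dY/dX = 8/45, Y = 8·ln(45)

Elasticity = (8/45) · (45 / (8·ln(45))) = 1/ln(45) ≈ 0.2627

Interpretation: for a small percentage change in X, the percentage change in Y is approximately 0.26 times as large.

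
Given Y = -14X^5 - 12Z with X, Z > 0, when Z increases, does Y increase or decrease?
Y decreases

Taking the partial derivative:
∂Y/∂Z = -12

∂Y/∂Z = -12 < 0 (assuming positive values)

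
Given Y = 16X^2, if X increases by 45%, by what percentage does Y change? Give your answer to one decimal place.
110.3%

For Y = 16X^2:
If X → X(1 + 0.45)
Then Y → Y · (1 + 0.45)^2
     = Y · 2.1025

Percentage change = ((1 + 0.45)^2 − 1) × 100% ≈ 110.3%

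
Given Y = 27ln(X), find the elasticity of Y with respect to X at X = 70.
Elasticity = 1/ln(70) ≈ 0.2354

Elasticity = (dY/dX) · (X/Y)

dY/dX = 27/X
At X = 70: dY/dX = 27/70, Y = 27·ln(70)

Elasticity = (27/70) · (70 / (27·ln(70))) = 1/ln(70) ≈ 0.2354

Interpretation: for a small percentage change in X, the percentage change in Y is approximately 0.24 times as large.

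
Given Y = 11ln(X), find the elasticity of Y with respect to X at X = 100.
Elasticity = 1/ln(100) ≈ 0.2171

Elasticity = (dY/dX) · (X/Y)

dY/dX = 11/X
At X = 100: dY/dX = 11/100, Y = 11·ln(100)

Elasticity = (11/100) · (100 / (11·ln(100))) = 1/ln(100) ≈ 0.2171

Interpretation: for a small percentage change in X, the percentage change in Y is approximately 0.22 times as large.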